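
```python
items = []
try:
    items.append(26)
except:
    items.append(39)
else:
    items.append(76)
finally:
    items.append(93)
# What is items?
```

Step-by-step execution trace:
1. try: `items.append(26)` → items = [26]. No exception raised.
2. `except` is skipped.
3. `else` runs: `items.append(76)` → items = [26, 76].
4. `finally` always runs: `items.append(93)` → items = [26, 76, 93].
Result: [26, 76, 93]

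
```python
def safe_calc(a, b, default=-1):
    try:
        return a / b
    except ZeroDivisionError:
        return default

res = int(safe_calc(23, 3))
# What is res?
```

Step-by-step execution trace:
1. `safe_calc(23, 3)` enters try: `return 23 / 3` → returns 7.666666666666667. No exception raised.
2. `except ZeroDivisionError` is skipped.
3. `int(7.666666666666667)` → 7 → res = 7.
Result: 7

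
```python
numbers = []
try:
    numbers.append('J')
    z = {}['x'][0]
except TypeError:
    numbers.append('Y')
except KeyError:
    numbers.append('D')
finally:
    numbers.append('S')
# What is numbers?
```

Step-by-step execution trace:
1. try: `numbers.append('J')` → numbers = ['J'].
2. `z = {}['x'][0]` raises KeyError.
3. `except TypeError` does not match KeyError; skipped.
4. `except KeyError` matches → `numbers.append('D')` → numbers = ['J', 'D'].
5. finally always runs: `numbers.append('S')` → numbers = ['J', 'D', 'S'].
Result: ['J', 'D', 'S']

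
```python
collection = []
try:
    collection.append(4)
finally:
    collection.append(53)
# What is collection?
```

Step-by-step execution trace:
1. try: `collection.append(4)` → collection = [4].
2. The try body completes without raising.
3. finally always runs: `collection.append(53)` → collection = [4, 53].
Result: [4, 53]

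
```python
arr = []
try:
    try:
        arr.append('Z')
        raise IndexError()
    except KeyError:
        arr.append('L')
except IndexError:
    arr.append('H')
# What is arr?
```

Step-by-step execution trace:
1. Inner try: `arr.append('Z')` → arr = ['Z'].
2. `raise IndexError()` raises IndexError.
3. Inner `except KeyError` does not match IndexError; exception propagates to outer try.
4. Outer `except IndexError` matches → `arr.append('H')` → arr = ['Z', 'H'].
Result: ['Z', 'H']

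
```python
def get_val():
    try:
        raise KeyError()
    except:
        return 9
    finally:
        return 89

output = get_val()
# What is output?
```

Step-by-step execution trace:
1. `get_val()` enters try: `raise KeyError()` raises KeyError.
2. bare `except` matches → `return 9` sets pending return value 9.
3. Before returning, `finally: return 89` runs and overrides the pending return.
4. get_val() returns 89 → output = 89.
Result: 89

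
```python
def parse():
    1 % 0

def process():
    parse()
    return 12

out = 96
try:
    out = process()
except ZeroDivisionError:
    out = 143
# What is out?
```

Step-by-step execution trace:
1. out starts at 96.
2. try: `process()` calls `parse()`.
3. `parse()` evaluates `1 % 0`, which raises ZeroDivisionError; it propagates through process (uncaught).
4. `return 12` in process is not reached; the assignment to out does not complete.
5. `except ZeroDivisionError` matches → out = 143.
Result: 143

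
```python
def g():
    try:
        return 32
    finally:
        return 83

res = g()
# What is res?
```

Step-by-step execution trace:
1. `g()` enters try: `return 32` sets pending return value 32.
2. Before returning, `finally: return 83` runs and overrides the pending return.
3. g() returns 83 → res = 83.
Result: 83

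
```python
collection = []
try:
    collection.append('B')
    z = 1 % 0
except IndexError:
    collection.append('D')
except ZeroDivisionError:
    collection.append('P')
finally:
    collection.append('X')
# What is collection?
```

Step-by-step execution trace:
1. try: `collection.append('B')` → collection = ['B'].
2. `z = 1 % 0` raises ZeroDivisionError.
3. `except IndexError` does not match ZeroDivisionError; skipped.
4. `except ZeroDivisionError` matches → `collection.append('P')` → collection = ['B', 'P'].
5. finally always runs: `collection.append('X')` → collection = ['B', 'P', 'X'].
Result: ['B', 'P', 'X']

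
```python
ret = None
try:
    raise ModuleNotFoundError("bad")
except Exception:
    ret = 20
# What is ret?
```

Step-by-step execution trace:
1. `raise ModuleNotFoundError(...)` raises ModuleNotFoundError.
2. `except Exception` matches (ModuleNotFoundError is a subclass of Exception) → ret = 20.
Result: 20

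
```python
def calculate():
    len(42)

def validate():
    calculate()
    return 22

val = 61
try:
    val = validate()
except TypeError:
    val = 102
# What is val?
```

Step-by-step execution trace:
1. val starts at 61.
2. try: `validate()` calls `calculate()`.
3. `calculate()` evaluates `len(42)`, which raises TypeError; it propagates through validate (uncaught).
4. `return 22` in validate is not reached; the assignment to val does not complete.
5. `except TypeError` matches → val = 102.
Result: 102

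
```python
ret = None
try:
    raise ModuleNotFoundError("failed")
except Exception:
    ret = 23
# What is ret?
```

Step-by-step execution trace:
1. `raise ModuleNotFoundError(...)` raises ModuleNotFoundError.
2. `except Exception` matches (ModuleNotFoundError is a subclass of Exception) → ret = 23.
Result: 23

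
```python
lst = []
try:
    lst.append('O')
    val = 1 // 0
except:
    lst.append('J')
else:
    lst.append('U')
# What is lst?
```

Step-by-step execution trace:
1. try: `lst.append('O')` → lst = ['O'].
2. `val = 1 // 0` raises ZeroDivisionError.
3. bare `except` matches → `lst.append('J')` → lst = ['O', 'J'].
4. `else` is skipped (an exception was raised).
Result: ['O', 'J']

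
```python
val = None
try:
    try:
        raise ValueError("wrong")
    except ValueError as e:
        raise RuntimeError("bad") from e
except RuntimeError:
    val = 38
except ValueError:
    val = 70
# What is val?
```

Step-by-step execution trace:
1. Inner try raises ValueError; inner `except ValueError as e` catches it.
2. `raise RuntimeError(...) from e` raises RuntimeError (ValueError is attached as __cause__, but only RuntimeError is active).
3. Outer `except RuntimeError` matches → val = 38.
4. `except ValueError` is not reached.
Result: 38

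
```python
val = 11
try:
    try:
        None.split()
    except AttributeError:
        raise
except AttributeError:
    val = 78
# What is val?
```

Step-by-step execution trace:
1. Inner try: `None.split()` raises AttributeError.
2. Inner `except AttributeError` matches; bare `raise` re-raises the same AttributeError.
3. Outer `except AttributeError` matches → val = 78.
Result: 78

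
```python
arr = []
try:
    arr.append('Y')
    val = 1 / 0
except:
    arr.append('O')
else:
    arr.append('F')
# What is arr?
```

Step-by-step execution trace:
1. try: `arr.append('Y')` → arr = ['Y'].
2. `val = 1 / 0` raises ZeroDivisionError.
3. bare `except` matches → `arr.append('O')` → arr = ['Y', 'O'].
4. `else` is skipped (an exception was raised).
Result: ['Y', 'O']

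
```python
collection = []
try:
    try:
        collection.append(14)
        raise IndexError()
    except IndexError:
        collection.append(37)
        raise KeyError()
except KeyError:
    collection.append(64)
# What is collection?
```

Step-by-step execution trace:
1. Inner try: `collection.append(14)` → collection = [14].
2. `raise IndexError()` raises IndexError.
3. Inner `except IndexError` matches → `collection.append(37)` → collection = [14, 37].
4. `raise KeyError()` raises KeyError; propagates to outer try.
5. Outer `except KeyError` matches → `collection.append(64)` → collection = [14, 37, 64].
Result: [14, 37, 64]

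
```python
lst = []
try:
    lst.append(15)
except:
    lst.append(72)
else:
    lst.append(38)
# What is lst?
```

Step-by-step execution trace:
1. try: `lst.append(15)` → lst = [15]. No exception raised.
2. `except` is skipped.
3. `else` runs (try completed without exception): `lst.append(38)` → lst = [15, 38].
Result: [15, 38]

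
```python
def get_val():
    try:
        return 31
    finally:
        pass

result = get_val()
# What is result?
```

Step-by-step execution trace:
1. `get_val()` enters try: `return 31` sets pending return value 31.
2. Before returning, `finally: pass` runs (no effect).
3. get_val() returns 31 → result = 31.
Result: 31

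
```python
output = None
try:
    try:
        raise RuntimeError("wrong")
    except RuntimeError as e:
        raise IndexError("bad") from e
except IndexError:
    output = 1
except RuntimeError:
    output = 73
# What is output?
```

Step-by-step execution trace:
1. Inner try raises RuntimeError; inner `except RuntimeError as e` catches it.
2. `raise IndexError(...) from e` raises IndexError (RuntimeError is attached as __cause__, but only IndexError is active).
3. Outer `except IndexError` matches → output = 1.
4. `except RuntimeError` is not reached.
Result: 1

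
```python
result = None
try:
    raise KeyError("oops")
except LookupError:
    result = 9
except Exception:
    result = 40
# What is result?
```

Step-by-step execution trace:
1. `raise KeyError(...)` raises KeyError.
2. `except LookupError` matches (KeyError is a subclass of LookupError) → result = 9.
3. `except Exception` is not reached.
Result: 9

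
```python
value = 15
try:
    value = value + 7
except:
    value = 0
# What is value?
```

Step-by-step execution trace:
1. value starts at 15.
2. try: `value = value + 7` → value = 22. No exception raised.
3. `except` is skipped.
Result: 22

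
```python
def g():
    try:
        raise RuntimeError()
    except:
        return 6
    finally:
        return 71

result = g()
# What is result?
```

Step-by-step execution trace:
1. `g()` enters try: `raise RuntimeError()` raises RuntimeError.
2. bare `except` matches → `return 6` sets pending return value 6.
3. Before returning, `finally: return 71` runs and overrides the pending return.
4. g() returns 71 → result = 71.
Result: 71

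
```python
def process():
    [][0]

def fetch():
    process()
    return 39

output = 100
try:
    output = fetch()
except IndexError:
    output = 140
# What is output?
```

Step-by-step execution trace:
1. output starts at 100.
2. try: `fetch()` calls `process()`.
3. `process()` evaluates `[][0]`, which raises IndexError; it propagates through fetch (uncaught).
4. `return 39` in fetch is not reached; the assignment to output does not complete.
5. `except IndexError` matches → output = 140.
Result: 140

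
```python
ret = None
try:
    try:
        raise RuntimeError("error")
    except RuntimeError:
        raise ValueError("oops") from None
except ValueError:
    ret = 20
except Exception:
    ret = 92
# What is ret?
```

Step-by-step execution trace:
1. Inner try raises RuntimeError; inner `except RuntimeError` catches it.
2. `raise ValueError(...) from None` raises ValueError (from None suppresses __context__, but the active exception is still ValueError).
3. Outer `except ValueError` matches → ret = 20.
4. `except Exception` is not reached.
Result: 20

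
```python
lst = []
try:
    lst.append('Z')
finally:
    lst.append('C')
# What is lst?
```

Step-by-step execution trace:
1. try: `lst.append('Z')` → lst = ['Z'].
2. The try body completes without raising.
3. finally always runs: `lst.append('C')` → lst = ['Z', 'C'].
Result: ['Z', 'C']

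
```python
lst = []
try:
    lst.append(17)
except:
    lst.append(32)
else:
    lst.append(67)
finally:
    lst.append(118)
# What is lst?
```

Step-by-step execution trace:
1. try: `lst.append(17)` → lst = [17]. No exception raised.
2. `except` is skipped.
3. `else` runs: `lst.append(67)` → lst = [17, 67].
4. `finally` always runs: `lst.append(118)` → lst = [17, 67, 118].
Result: [17, 67, 118]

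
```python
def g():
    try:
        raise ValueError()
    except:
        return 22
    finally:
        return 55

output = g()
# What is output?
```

Step-by-step execution trace:
1. `g()` enters try: `raise ValueError()` raises ValueError.
2. bare `except` matches → `return 22` sets pending return value 22.
3. Before returning, `finally: return 55` runs and overrides the pending return.
4. g() returns 55 → output = 55.
Result: 55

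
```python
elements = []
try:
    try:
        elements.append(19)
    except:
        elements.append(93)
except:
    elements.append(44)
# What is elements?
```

Step-by-step execution trace:
1. Inner try: `elements.append(19)` → elements = [19]. No exception raised.
2. Inner `except` is skipped.
3. Inner try completes normally; outer `except` is skipped.
Result: [19]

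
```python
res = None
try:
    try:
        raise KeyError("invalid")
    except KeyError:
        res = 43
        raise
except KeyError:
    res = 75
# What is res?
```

Step-by-step execution trace:
1. Inner try: `raise KeyError("invalid")` raises KeyError.
2. Inner `except KeyError` matches → res = 43.
3. bare `raise` re-raises the same KeyError.
4. Outer `except KeyError` matches → res = 75.
Result: 75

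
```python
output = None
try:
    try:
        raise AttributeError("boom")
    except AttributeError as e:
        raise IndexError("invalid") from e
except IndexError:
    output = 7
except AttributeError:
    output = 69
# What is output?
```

Step-by-step execution trace:
1. Inner try raises AttributeError; inner `except AttributeError as e` catches it.
2. `raise IndexError(...) from e` raises IndexError (AttributeError is attached as __cause__, but only IndexError is active).
3. Outer `except IndexError` matches → output = 7.
4. `except AttributeError` is not reached.
Result: 7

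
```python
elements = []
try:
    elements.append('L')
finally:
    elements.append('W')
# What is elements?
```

Step-by-step execution trace:
1. try: `elements.append('L')` → elements = ['L'].
2. The try body completes without raising.
3. finally always runs: `elements.append('W')` → elements = ['L', 'W'].
Result: ['L', 'W']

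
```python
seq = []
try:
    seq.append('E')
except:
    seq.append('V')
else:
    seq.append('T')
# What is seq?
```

Step-by-step execution trace:
1. try: `seq.append('E')` → seq = ['E']. No exception raised.
2. `except` is skipped.
3. `else` runs (try completed without exception): `seq.append('T')` → seq = ['E', 'T'].
Result: ['E', 'T']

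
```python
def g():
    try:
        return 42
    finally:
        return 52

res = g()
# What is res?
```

Step-by-step execution trace:
1. `g()` enters try: `return 42` sets pending return value 42.
2. Before returning, `finally: return 52` runs and overrides the pending return.
3. g() returns 52 → res = 52.
Result: 52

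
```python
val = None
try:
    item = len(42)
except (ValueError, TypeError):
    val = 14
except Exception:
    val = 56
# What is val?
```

Step-by-step execution trace:
1. `item = len(42)` raises TypeError.
2. `except (ValueError, TypeError)` matches (TypeError is in the tuple) → val = 14.
3. `except Exception` is not reached.
Result: 14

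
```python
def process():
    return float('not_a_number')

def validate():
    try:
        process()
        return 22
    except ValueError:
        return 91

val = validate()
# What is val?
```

Step-by-step execution trace:
1. `validate()` calls `process()`.
2. `process()` evaluates `float('not_a_number')`, which raises ValueError; it propagates to the caller.
3. `return 22` is not reached.
4. `except ValueError` in validate matches → returns 91.
5. val = 91.
Result: 91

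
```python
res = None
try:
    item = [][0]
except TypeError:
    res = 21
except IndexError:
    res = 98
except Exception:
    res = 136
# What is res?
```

Step-by-step execution trace:
1. `item = [][0]` raises IndexError.
2. `except TypeError` does not match IndexError; skipped.
3. `except IndexError` matches → res = 98.
4. Remaining except clauses are skipped.
Result: 98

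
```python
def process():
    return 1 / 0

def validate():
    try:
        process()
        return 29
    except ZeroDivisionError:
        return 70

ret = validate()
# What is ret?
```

Step-by-step execution trace:
1. `validate()` calls `process()`.
2. `process()` evaluates `1 / 0`, which raises ZeroDivisionError; it propagates to the caller.
3. `return 29` is not reached.
4. `except ZeroDivisionError` in validate matches → returns 70.
5. ret = 70.
Result: 70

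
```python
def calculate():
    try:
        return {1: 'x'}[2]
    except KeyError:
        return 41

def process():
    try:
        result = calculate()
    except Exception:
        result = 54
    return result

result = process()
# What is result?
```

Step-by-step execution trace:
1. `process()` calls `calculate()`.
2. In calculate: `{1: 'x'}[2]` raises KeyError; `except KeyError` catches it → returns 41.
3. In process: `result = calculate()` → result = 41. No exception reaches process.
4. `except Exception` is skipped; process returns 41.
5. result = 41.
Result: 41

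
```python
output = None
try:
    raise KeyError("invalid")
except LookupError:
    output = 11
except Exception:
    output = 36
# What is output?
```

Step-by-step execution trace:
1. `raise KeyError(...)` raises KeyError.
2. `except LookupError` matches (KeyError is a subclass of LookupError) → output = 11.
3. `except Exception` is not reached.
Result: 11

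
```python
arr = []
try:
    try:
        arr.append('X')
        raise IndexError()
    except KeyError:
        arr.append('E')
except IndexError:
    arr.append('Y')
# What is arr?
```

Step-by-step execution trace:
1. Inner try: `arr.append('X')` → arr = ['X'].
2. `raise IndexError()` raises IndexError.
3. Inner `except KeyError` does not match IndexError; exception propagates to outer try.
4. Outer `except IndexError` matches → `arr.append('Y')` → arr = ['X', 'Y'].
Result: ['X', 'Y']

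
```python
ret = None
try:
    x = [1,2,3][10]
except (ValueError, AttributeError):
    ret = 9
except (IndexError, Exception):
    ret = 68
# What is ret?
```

Step-by-step execution trace:
1. `x = [1,2,3][10]` raises IndexError.
2. `except (ValueError, AttributeError)` does not match IndexError; skipped.
3. `except (IndexError, Exception)` matches (IndexError is in the tuple) → ret = 68.
Result: 68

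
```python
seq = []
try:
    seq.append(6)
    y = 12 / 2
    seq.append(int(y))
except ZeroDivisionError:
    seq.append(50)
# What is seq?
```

Step-by-step execution trace:
1. try: `seq.append(6)` → seq = [6].
2. `y = 12 / 2` → y = 6.0. No exception raised.
3. `seq.append(int(y))` → seq = [6, 6].
4. `except ZeroDivisionError` is skipped (no exception was raised).
Result: [6, 6]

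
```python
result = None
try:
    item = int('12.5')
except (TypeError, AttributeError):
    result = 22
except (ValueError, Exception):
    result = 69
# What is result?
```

Step-by-step execution trace:
1. `item = int('12.5')` raises ValueError.
2. `except (TypeError, AttributeError)` does not match ValueError; skipped.
3. `except (ValueError, Exception)` matches (ValueError is in the tuple) → result = 69.
Result: 69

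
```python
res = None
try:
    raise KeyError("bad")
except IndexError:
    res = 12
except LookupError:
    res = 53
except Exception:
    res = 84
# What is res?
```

Step-by-step execution trace:
1. `raise KeyError(...)` raises KeyError.
2. `except IndexError` does not match (KeyError is not a subclass of IndexError); skipped.
3. `except LookupError` matches (KeyError is a subclass of LookupError) → res = 53.
4. `except Exception` is not reached.
Result: 53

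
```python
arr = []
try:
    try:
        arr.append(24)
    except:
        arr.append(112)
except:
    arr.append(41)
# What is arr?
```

Step-by-step execution trace:
1. Inner try: `arr.append(24)` → arr = [24]. No exception raised.
2. Inner `except` is skipped.
3. Inner try completes normally; outer `except` is skipped.
Result: [24]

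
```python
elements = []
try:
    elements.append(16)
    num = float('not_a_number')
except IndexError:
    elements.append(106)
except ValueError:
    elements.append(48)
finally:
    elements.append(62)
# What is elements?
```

Step-by-step execution trace:
1. try: `elements.append(16)` → elements = [16].
2. `num = float('not_a_number')` raises ValueError.
3. `except IndexError` does not match ValueError; skipped.
4. `except ValueError` matches → `elements.append(48)` → elements = [16, 48].
5. finally always runs: `elements.append(62)` → elements = [16, 48, 62].
Result: [16, 48, 62]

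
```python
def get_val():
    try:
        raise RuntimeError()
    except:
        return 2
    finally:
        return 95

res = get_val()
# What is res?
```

Step-by-step execution trace:
1. `get_val()` enters try: `raise RuntimeError()` raises RuntimeError.
2. bare `except` matches → `return 2` sets pending return value 2.
3. Before returning, `finally: return 95` runs and overrides the pending return.
4. get_val() returns 95 → res = 95.
Result: 95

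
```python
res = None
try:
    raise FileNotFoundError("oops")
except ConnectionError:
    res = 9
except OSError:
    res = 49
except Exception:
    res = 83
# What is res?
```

Step-by-step execution trace:
1. `raise FileNotFoundError(...)` raises FileNotFoundError.
2. `except ConnectionError` does not match (FileNotFoundError is not a subclass of ConnectionError); skipped.
3. `except OSError` matches (FileNotFoundError is a subclass of OSError) → res = 49.
4. `except Exception` is not reached.
Result: 49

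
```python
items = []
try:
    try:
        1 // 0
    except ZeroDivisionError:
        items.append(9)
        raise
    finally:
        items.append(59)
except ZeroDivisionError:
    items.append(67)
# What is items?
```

Step-by-step execution trace:
1. Inner try: `1 // 0` raises ZeroDivisionError.
2. Inner `except ZeroDivisionError` matches → `items.append(9)` → items = [9].
3. bare `raise` re-raises ZeroDivisionError.
4. Inner `finally` runs during unwinding: `items.append(59)` → items = [9, 59].
5. Outer `except ZeroDivisionError` matches → `items.append(67)` → items = [9, 59, 67].
Result: [9, 59, 67]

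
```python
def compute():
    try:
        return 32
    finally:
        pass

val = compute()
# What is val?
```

Step-by-step execution trace:
1. `compute()` enters try: `return 32` sets pending return value 32.
2. Before returning, `finally: pass` runs (no effect).
3. compute() returns 32 → val = 32.
Result: 32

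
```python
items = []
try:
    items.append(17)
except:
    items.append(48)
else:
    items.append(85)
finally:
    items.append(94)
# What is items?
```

Step-by-step execution trace:
1. try: `items.append(17)` → items = [17]. No exception raised.
2. `except` is skipped.
3. `else` runs: `items.append(85)` → items = [17, 85].
4. `finally` always runs: `items.append(94)` → items = [17, 85, 94].
Result: [17, 85, 94]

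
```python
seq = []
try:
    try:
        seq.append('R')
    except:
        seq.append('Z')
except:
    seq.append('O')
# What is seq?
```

Step-by-step execution trace:
1. Inner try: `seq.append('R')` → seq = ['R']. No exception raised.
2. Inner `except` is skipped.
3. Inner try completes normally; outer `except` is skipped.
Result: ['R']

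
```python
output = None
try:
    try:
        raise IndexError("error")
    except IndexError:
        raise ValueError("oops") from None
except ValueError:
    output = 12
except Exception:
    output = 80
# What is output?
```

Step-by-step execution trace:
1. Inner try raises IndexError; inner `except IndexError` catches it.
2. `raise ValueError(...) from None` raises ValueError (from None suppresses __context__, but the active exception is still ValueError).
3. Outer `except ValueError` matches → output = 12.
4. `except Exception` is not reached.
Result: 12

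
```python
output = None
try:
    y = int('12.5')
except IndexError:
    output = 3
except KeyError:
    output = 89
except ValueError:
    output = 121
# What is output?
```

Step-by-step execution trace:
1. `y = int('12.5')` raises ValueError.
2. `except IndexError` does not match ValueError; skipped.
3. `except KeyError` does not match ValueError; skipped.
4. `except ValueError` matches → output = 121.
Result: 121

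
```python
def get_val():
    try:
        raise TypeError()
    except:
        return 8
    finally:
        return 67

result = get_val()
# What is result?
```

Step-by-step execution trace:
1. `get_val()` enters try: `raise TypeError()` raises TypeError.
2. bare `except` matches → `return 8` sets pending return value 8.
3. Before returning, `finally: return 67` runs and overrides the pending return.
4. get_val() returns 67 → result = 67.
Result: 67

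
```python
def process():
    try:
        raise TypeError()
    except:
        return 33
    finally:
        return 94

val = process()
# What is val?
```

Step-by-step execution trace:
1. `process()` enters try: `raise TypeError()` raises TypeError.
2. bare `except` matches → `return 33` sets pending return value 33.
3. Before returning, `finally: return 94` runs and overrides the pending return.
4. process() returns 94 → val = 94.
Result: 94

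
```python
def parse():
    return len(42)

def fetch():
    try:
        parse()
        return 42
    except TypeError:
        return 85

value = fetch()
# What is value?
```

Step-by-step execution trace:
1. `fetch()` calls `parse()`.
2. `parse()` evaluates `len(42)`, which raises TypeError; it propagates to the caller.
3. `return 42` is not reached.
4. `except TypeError` in fetch matches → returns 85.
5. value = 85.
Result: 85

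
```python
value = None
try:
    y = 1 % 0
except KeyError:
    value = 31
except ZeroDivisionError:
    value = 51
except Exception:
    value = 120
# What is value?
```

Step-by-step execution trace:
1. `y = 1 % 0` raises ZeroDivisionError.
2. `except KeyError` does not match ZeroDivisionError; skipped.
3. `except ZeroDivisionError` matches → value = 51.
4. Remaining except clauses are skipped.
Result: 51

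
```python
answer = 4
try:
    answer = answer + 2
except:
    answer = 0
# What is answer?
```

Step-by-step execution trace:
1. answer starts at 4.
2. try: `answer = answer + 2` → answer = 6. No exception raised.
3. `except` is skipped.
Result: 6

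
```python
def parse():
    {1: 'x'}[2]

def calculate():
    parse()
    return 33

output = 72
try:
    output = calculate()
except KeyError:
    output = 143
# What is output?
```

Step-by-step execution trace:
1. output starts at 72.
2. try: `calculate()` calls `parse()`.
3. `parse()` evaluates `{1: 'x'}[2]`, which raises KeyError; it propagates through calculate (uncaught).
4. `return 33` in calculate is not reached; the assignment to output does not complete.
5. `except KeyError` matches → output = 143.
Result: 143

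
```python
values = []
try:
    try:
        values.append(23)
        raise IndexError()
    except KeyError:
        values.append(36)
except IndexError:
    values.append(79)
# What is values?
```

Step-by-step execution trace:
1. Inner try: `values.append(23)` → values = [23].
2. `raise IndexError()` raises IndexError.
3. Inner `except KeyError` does not match IndexError; exception propagates to outer try.
4. Outer `except IndexError` matches → `values.append(79)` → values = [23, 79].
Result: [23, 79]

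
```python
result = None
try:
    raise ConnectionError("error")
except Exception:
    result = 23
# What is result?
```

Step-by-step execution trace:
1. `raise ConnectionError(...)` raises ConnectionError.
2. `except Exception` matches (ConnectionError is a subclass of Exception) → result = 23.
Result: 23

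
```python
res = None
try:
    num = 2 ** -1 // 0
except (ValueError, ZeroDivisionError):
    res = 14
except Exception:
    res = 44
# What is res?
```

Step-by-step execution trace:
1. `num = 2 ** -1 // 0` raises ZeroDivisionError.
2. `except (ValueError, ZeroDivisionError)` matches (ZeroDivisionError is in the tuple) → res = 14.
3. `except Exception` is not reached.
Result: 14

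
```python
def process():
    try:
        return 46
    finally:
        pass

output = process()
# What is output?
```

Step-by-step execution trace:
1. `process()` enters try: `return 46` sets pending return value 46.
2. Before returning, `finally: pass` runs (no effect).
3. process() returns 46 → output = 46.
Result: 46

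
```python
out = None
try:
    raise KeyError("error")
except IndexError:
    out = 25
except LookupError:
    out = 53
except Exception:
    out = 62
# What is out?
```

Step-by-step execution trace:
1. `raise KeyError(...)` raises KeyError.
2. `except IndexError` does not match (KeyError is not a subclass of IndexError); skipped.
3. `except LookupError` matches (KeyError is a subclass of LookupError) → out = 53.
4. `except Exception` is not reached.
Result: 53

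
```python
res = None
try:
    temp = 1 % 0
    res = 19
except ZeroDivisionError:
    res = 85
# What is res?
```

Step-by-step execution trace:
1. `temp = 1 % 0` raises ZeroDivisionError.
2. `res = 19` is not reached.
3. `except ZeroDivisionError` matches → res = 85.
Result: 85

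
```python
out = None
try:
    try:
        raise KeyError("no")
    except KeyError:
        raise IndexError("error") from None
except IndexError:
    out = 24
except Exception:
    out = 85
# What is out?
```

Step-by-step execution trace:
1. Inner try raises KeyError; inner `except KeyError` catches it.
2. `raise IndexError(...) from None` raises IndexError (from None suppresses __context__, but the active exception is still IndexError).
3. Outer `except IndexError` matches → out = 24.
4. `except Exception` is not reached.
Result: 24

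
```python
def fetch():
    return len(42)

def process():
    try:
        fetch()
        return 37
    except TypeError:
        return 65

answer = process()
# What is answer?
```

Step-by-step execution trace:
1. `process()` calls `fetch()`.
2. `fetch()` evaluates `len(42)`, which raises TypeError; it propagates to the caller.
3. `return 37` is not reached.
4. `except TypeError` in process matches → returns 65.
5. answer = 65.
Result: 65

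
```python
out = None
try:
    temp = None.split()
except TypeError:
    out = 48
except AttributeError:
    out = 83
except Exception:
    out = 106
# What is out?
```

Step-by-step execution trace:
1. `temp = None.split()` raises AttributeError.
2. `except TypeError` does not match AttributeError; skipped.
3. `except AttributeError` matches → out = 83.
4. Remaining except clauses are skipped.
Result: 83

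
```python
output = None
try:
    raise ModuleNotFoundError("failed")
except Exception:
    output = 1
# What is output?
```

Step-by-step execution trace:
1. `raise ModuleNotFoundError(...)` raises ModuleNotFoundError.
2. `except Exception` matches (ModuleNotFoundError is a subclass of Exception) → output = 1.
Result: 1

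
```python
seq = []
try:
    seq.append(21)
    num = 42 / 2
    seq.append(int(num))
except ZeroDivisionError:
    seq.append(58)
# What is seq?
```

Step-by-step execution trace:
1. try: `seq.append(21)` → seq = [21].
2. `num = 42 / 2` → num = 21.0. No exception raised.
3. `seq.append(int(num))` → seq = [21, 21].
4. `except ZeroDivisionError` is skipped (no exception was raised).
Result: [21, 21]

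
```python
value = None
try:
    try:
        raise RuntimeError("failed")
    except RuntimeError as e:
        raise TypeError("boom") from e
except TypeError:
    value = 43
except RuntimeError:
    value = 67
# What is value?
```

Step-by-step execution trace:
1. Inner try raises RuntimeError; inner `except RuntimeError as e` catches it.
2. `raise TypeError(...) from e` raises TypeError (RuntimeError is attached as __cause__, but only TypeError is active).
3. Outer `except TypeError` matches → value = 43.
4. `except RuntimeError` is not reached.
Result: 43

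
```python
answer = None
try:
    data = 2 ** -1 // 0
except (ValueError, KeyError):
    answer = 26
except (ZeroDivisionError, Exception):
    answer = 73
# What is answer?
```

Step-by-step execution trace:
1. `data = 2 ** -1 // 0` raises ZeroDivisionError.
2. `except (ValueError, KeyError)` does not match ZeroDivisionError; skipped.
3. `except (ZeroDivisionError, Exception)` matches (ZeroDivisionError is in the tuple) → answer = 73.
Result: 73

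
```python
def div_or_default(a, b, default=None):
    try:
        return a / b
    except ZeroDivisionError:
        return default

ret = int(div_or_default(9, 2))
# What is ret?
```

Step-by-step execution trace:
1. `div_or_default(9, 2)` enters try: `return 9 / 2` → returns 4.5. No exception raised.
2. `except ZeroDivisionError` is skipped.
3. `int(4.5)` → 4 → ret = 4.
Result: 4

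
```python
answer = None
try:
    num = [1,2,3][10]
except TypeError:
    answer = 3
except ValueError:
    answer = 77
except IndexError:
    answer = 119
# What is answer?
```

Step-by-step execution trace:
1. `num = [1,2,3][10]` raises IndexError.
2. `except TypeError` does not match IndexError; skipped.
3. `except ValueError` does not match IndexError; skipped.
4. `except IndexError` matches → answer = 119.
Result: 119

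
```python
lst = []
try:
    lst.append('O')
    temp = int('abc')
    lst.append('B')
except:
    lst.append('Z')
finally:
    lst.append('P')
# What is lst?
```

Step-by-step execution trace:
1. try: `lst.append('O')` → lst = ['O'].
2. `temp = int('abc')` raises ValueError; `lst.append('B')` is not reached.
3. bare `except` matches → `lst.append('Z')` → lst = ['O', 'Z'].
4. finally always runs: `lst.append('P')` → lst = ['O', 'Z', 'P'].
Result: ['O', 'Z', 'P']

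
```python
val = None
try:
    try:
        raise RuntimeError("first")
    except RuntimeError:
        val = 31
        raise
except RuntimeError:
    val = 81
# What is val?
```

Step-by-step execution trace:
1. Inner try: `raise RuntimeError("first")` raises RuntimeError.
2. Inner `except RuntimeError` matches → val = 31.
3. bare `raise` re-raises the same RuntimeError.
4. Outer `except RuntimeError` matches → val = 81.
Result: 81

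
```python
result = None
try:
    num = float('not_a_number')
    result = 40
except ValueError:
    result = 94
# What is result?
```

Step-by-step execution trace:
1. `num = float('not_a_number')` raises ValueError.
2. `result = 40` is not reached.
3. `except ValueError` matches → result = 94.
Result: 94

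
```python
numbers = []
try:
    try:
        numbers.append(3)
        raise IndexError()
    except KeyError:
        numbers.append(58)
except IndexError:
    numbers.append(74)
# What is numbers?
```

Step-by-step execution trace:
1. Inner try: `numbers.append(3)` → numbers = [3].
2. `raise IndexError()` raises IndexError.
3. Inner `except KeyError` does not match IndexError; exception propagates to outer try.
4. Outer `except IndexError` matches → `numbers.append(74)` → numbers = [3, 74].
Result: [3, 74]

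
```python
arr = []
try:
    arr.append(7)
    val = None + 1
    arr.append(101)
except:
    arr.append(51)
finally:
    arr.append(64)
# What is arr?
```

Step-by-step execution trace:
1. try: `arr.append(7)` → arr = [7].
2. `val = None + 1` raises TypeError; `arr.append(101)` is not reached.
3. bare `except` matches → `arr.append(51)` → arr = [7, 51].
4. finally always runs: `arr.append(64)` → arr = [7, 51, 64].
Result: [7, 51, 64]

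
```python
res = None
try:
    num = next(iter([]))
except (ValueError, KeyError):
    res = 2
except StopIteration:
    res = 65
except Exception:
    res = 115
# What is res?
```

Step-by-step execution trace:
1. `num = next(iter([]))` raises StopIteration.
2. `except (ValueError, KeyError)` does not match StopIteration; skipped.
3. `except StopIteration` matches (exact type match) → res = 65.
4. `except Exception` is not reached.
Result: 65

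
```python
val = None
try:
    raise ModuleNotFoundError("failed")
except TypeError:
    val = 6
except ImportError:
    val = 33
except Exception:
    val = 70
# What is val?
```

Step-by-step execution trace:
1. `raise ModuleNotFoundError(...)` raises ModuleNotFoundError.
2. `except TypeError` does not match (ModuleNotFoundError is not a subclass of TypeError); skipped.
3. `except ImportError` matches (ModuleNotFoundError is a subclass of ImportError) → val = 33.
4. `except Exception` is not reached.
Result: 33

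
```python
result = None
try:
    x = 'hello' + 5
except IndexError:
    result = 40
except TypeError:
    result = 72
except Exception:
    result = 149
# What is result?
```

Step-by-step execution trace:
1. `x = 'hello' + 5` raises TypeError.
2. `except IndexError` does not match TypeError; skipped.
3. `except TypeError` matches → result = 72.
4. Remaining except clauses are skipped.
Result: 72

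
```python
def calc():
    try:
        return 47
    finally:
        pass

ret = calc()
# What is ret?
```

Step-by-step execution trace:
1. `calc()` enters try: `return 47` sets pending return value 47.
2. Before returning, `finally: pass` runs (no effect).
3. calc() returns 47 → ret = 47.
Result: 47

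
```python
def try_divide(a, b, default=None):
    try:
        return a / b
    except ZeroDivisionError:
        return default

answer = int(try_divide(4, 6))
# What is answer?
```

Step-by-step execution trace:
1. `try_divide(4, 6)` enters try: `return 4 / 6` → returns 0.6666666666666666. No exception raised.
2. `except ZeroDivisionError` is skipped.
3. `int(0.6666666666666666)` → 0 → answer = 0.
Result: 0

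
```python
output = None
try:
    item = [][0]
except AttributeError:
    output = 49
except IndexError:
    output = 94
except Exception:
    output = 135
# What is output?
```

Step-by-step execution trace:
1. `item = [][0]` raises IndexError.
2. `except AttributeError` does not match IndexError; skipped.
3. `except IndexError` matches → output = 94.
4. Remaining except clauses are skipped.
Result: 94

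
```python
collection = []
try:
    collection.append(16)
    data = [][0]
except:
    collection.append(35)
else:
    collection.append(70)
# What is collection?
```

Step-by-step execution trace:
1. try: `collection.append(16)` → collection = [16].
2. `data = [][0]` raises IndexError.
3. bare `except` matches → `collection.append(35)` → collection = [16, 35].
4. `else` is skipped (an exception was raised).
Result: [16, 35]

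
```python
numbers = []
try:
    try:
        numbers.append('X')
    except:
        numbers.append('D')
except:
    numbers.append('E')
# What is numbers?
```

Step-by-step execution trace:
1. Inner try: `numbers.append('X')` → numbers = ['X']. No exception raised.
2. Inner `except` is skipped.
3. Inner try completes normally; outer `except` is skipped.
Result: ['X']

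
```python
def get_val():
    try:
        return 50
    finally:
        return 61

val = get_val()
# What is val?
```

Step-by-step execution trace:
1. `get_val()` enters try: `return 50` sets pending return value 50.
2. Before returning, `finally: return 61` runs and overrides the pending return.
3. get_val() returns 61 → val = 61.
Result: 61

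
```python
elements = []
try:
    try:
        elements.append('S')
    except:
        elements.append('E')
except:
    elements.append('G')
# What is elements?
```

Step-by-step execution trace:
1. Inner try: `elements.append('S')` → elements = ['S']. No exception raised.
2. Inner `except` is skipped.
3. Inner try completes normally; outer `except` is skipped.
Result: ['S']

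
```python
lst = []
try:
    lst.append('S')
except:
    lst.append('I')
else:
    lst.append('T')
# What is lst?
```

Step-by-step execution trace:
1. try: `lst.append('S')` → lst = ['S']. No exception raised.
2. `except` is skipped.
3. `else` runs (try completed without exception): `lst.append('T')` → lst = ['S', 'T'].
Result: ['S', 'T']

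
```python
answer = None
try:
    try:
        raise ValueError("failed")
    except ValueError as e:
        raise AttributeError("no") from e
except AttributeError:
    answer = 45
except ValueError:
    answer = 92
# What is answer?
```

Step-by-step execution trace:
1. Inner try raises ValueError; inner `except ValueError as e` catches it.
2. `raise AttributeError(...) from e` raises AttributeError (ValueError is attached as __cause__, but only AttributeError is active).
3. Outer `except AttributeError` matches → answer = 45.
4. `except ValueError` is not reached.
Result: 45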